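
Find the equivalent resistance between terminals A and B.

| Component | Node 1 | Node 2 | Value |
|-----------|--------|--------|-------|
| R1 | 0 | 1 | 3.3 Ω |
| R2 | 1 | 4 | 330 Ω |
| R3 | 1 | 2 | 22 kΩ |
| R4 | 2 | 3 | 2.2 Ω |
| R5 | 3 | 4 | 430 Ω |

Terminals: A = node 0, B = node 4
Reduce the network between node 0 (A) and node 4 (B) by series/parallel combination:
  Rs1 = R3 + R4 (series, joined only at node 2) = 22000 + 2.2 = 22000 Ω
  Rs2 = R5 + Rs1 (series, joined only at node 3) = 430 + 22000 = 22430 Ω
  Rp1 = R2 ‖ Rs2 (parallel, both between nodes 1 and 4) = 1/(1/330 + 1/22430) = 325.2 Ω
  Rs3 = R1 + Rp1 (series, joined only at node 1) = 3.3 + 325.2 = 328.5 Ω
R_eq = 328.5 Ω

Final answer: 328.5 Ω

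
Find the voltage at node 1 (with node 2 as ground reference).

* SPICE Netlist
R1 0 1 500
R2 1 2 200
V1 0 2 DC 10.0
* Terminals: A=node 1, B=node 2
Nodal analysis, taking node 2 as the 0 V reference.
Source V1 fixes V_0 = 10 V.
KCL at each unknown node (sum of currents leaving = 0; resistances in Ω):
  Node 1: (V_1 - 10)/500 + (V_1 - 0)/200 = 0
Collecting terms: 0.007 × V_1 = 0.02  =>  V_1 = 2.857 V
The requested potential is V_1 = 2.857 V.

Final answer: V_1 = 2.857 V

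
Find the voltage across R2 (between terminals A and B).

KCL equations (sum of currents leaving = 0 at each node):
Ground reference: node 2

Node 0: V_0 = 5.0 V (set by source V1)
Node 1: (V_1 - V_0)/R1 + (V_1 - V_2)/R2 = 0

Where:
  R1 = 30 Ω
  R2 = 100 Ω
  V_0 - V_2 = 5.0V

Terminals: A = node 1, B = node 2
R1 and R2 are in series across V1 (node 0 → node 1 → node 2), and the output A–B is taken across R2, so this is a voltage divider.
Series current: I = V1/(R1 + R2) = 5/(30 + 100) = 5/130 = 0.03846 A
V_R2 = I × R2 = V1 × R2/(R1 + R2) = 5 × 100/130 = 3.846 V

Final answer: 3.846 V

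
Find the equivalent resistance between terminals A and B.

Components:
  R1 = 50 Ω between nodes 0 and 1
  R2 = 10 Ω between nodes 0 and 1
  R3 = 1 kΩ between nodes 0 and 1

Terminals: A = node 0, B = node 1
Reduce the network between node 0 (A) and node 1 (B) by series/parallel combination:
  Rp1 = R1 ‖ R2 ‖ R3 (parallel, all between nodes 0 and 1) = 1/(1/50 + 1/10 + 1/1000) = 8.264 Ω
R_eq = 8.264 Ω

Final answer: 8.264 Ω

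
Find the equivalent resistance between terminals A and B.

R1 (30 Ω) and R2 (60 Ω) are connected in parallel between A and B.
Reduce the network between node 0 (A) and node 1 (B) by series/parallel combination:
  Rp1 = R1 ‖ R2 (parallel, both between nodes 0 and 1) = 1/(1/30 + 1/60) = 20 Ω
R_eq = 20 Ω

Final answer: 20 Ω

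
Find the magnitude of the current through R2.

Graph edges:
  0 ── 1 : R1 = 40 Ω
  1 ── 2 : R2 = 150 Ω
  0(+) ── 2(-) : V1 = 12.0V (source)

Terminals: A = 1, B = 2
Nodal analysis, taking node 2 as the 0 V reference.
Source V1 fixes V_0 = 12 V.
KCL at each unknown node (sum of currents leaving = 0; resistances in Ω):
  Node 1: (V_1 - 12)/40 + (V_1 - 0)/150 = 0
Collecting terms: 0.03167 × V_1 = 0.3  =>  V_1 = 9.474 V
I_R2 = (V_1 - V_2)/R2 = (9.474 - 0)/150 = 0.06316 A
|I_R2| = 0.06316 A

Final answer: |I_R2| = 0.06316 A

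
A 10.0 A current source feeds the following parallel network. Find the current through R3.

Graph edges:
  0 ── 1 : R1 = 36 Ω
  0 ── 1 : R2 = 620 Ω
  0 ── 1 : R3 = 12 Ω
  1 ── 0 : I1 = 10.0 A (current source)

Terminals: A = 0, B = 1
All resistors sit directly between nodes 0 and 1, so they are in parallel and share one voltage V; the full source current 10 A splits among them.
1/R_par = 1/36 + 1/620 + 1/12 = 0.1127 S  =>  R_par = 8.871 Ω
V = I × R_par = 10 × 8.871 = 88.71 V
I_R3 = V/R3 = 88.71/12 = 7.393 A

Final answer: 7.393 A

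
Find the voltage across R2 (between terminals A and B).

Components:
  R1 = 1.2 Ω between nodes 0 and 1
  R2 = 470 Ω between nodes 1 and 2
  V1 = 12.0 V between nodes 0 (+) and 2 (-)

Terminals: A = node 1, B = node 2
R1 and R2 are in series across V1 (node 0 → node 1 → node 2), and the output A–B is taken across R2, so this is a voltage divider.
Series current: I = V1/(R1 + R2) = 12/(1.2 + 470) = 12/471.2 = 0.02547 A
V_R2 = I × R2 = V1 × R2/(R1 + R2) = 12 × 470/471.2 = 11.97 V

Final answer: 11.97 V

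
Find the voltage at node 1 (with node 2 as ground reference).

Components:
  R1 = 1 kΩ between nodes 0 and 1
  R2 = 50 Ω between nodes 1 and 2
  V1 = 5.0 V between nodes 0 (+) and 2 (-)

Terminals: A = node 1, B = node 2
Nodal analysis, taking node 2 as the 0 V reference.
Source V1 fixes V_0 = 5 V.
KCL at each unknown node (sum of currents leaving = 0; resistances in Ω):
  Node 1: (V_1 - 5)/1000 + (V_1 - 0)/50 = 0
Collecting terms: 0.021 × V_1 = 0.005  =>  V_1 = 0.2381 V
The requested potential is V_1 = 0.2381 V.

Final answer: V_1 = 0.2381 V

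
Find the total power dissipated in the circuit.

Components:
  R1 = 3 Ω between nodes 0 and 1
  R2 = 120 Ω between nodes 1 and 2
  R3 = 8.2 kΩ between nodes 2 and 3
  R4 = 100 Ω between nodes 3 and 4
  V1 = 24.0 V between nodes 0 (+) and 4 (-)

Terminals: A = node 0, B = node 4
Nodal analysis, taking node 4 as the 0 V reference.
Source V1 fixes V_0 = 24 V.
KCL at each unknown node (sum of currents leaving = 0; resistances in Ω):
  Node 1: (V_1 - 24)/3 + (V_1 - V_2)/120 = 0
  Node 2: (V_2 - V_1)/120 + (V_2 - V_3)/8200 = 0
  Node 3: (V_3 - V_2)/8200 + (V_3 - 0)/100 = 0
Collecting terms (coefficients in siemens):
  0.3417·V_1 - 0.008333·V_2 = 8
  0.008455·V_2 - 0.008333·V_1 - 0.000122·V_3 = 0
  0.01012·V_3 - 0.000122·V_2 = 0
Solving these 3 simultaneous equations (Gaussian elimination) gives:
  V_1 = 23.99 V, V_2 = 23.65 V, V_3 = 0.2849 V
Power in each resistor, P = (ΔV)²/R:
  P_R1 = (24 - 23.99)²/3 = 0.00002436 W
  P_R2 = (23.99 - 23.65)²/120 = 0.0009742 W
  P_R3 = (23.65 - 0.2849)²/8200 = 0.06657 W
  P_R4 = (0.2849 - 0)²/100 = 0.0008119 W
P_total = P_R1 + P_R2 + P_R3 + P_R4 = 0.06838 W

Final answer: 0.06838 W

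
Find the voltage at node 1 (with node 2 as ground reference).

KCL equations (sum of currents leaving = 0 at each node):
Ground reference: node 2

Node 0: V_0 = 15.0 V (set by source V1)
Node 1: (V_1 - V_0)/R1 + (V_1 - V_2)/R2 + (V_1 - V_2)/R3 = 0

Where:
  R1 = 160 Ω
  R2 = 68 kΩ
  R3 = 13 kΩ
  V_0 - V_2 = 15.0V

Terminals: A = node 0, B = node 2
Nodal analysis, taking node 2 as the 0 V reference.
Source V1 fixes V_0 = 15 V.
KCL at each unknown node (sum of currents leaving = 0; resistances in Ω):
  Node 1: (V_1 - 15)/160 + (V_1 - 0)/68000 + (V_1 - 0)/13000 = 0
Collecting terms: 0.006342 × V_1 = 0.09375  =>  V_1 = 14.78 V
The requested potential is V_1 = 14.78 V.

Final answer: V_1 = 14.78 V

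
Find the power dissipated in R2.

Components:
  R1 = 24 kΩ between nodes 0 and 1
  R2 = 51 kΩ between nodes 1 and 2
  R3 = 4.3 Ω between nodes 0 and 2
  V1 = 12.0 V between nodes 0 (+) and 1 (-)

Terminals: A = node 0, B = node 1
Nodal analysis, taking node 1 as the 0 V reference.
Source V1 fixes V_0 = 12 V.
KCL at each unknown node (sum of currents leaving = 0; resistances in Ω):
  Node 2: (V_2 - 0)/51000 + (V_2 - 12)/4.3 = 0
Collecting terms: 0.2326 × V_2 = 2.791  =>  V_2 = 12 V
I_R2 = (V_1 - V_2)/R2 = (0 - 12)/51000 = -0.0002353 A
P_R2 = I_R2² × R2 = (-0.0002353)² × 51000 = 0.002823 W

Final answer: 0.002823 W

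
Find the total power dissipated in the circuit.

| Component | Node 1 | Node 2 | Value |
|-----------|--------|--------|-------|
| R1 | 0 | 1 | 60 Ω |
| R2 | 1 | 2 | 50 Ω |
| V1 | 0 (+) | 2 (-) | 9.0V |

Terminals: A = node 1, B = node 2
Nodal analysis, taking node 2 as the 0 V reference.
Source V1 fixes V_0 = 9 V.
KCL at each unknown node (sum of currents leaving = 0; resistances in Ω):
  Node 1: (V_1 - 9)/60 + (V_1 - 0)/50 = 0
Collecting terms: 0.03667 × V_1 = 0.15  =>  V_1 = 4.091 V
Power in each resistor, P = (ΔV)²/R:
  P_R1 = (9 - 4.091)²/60 = 0.4017 W
  P_R2 = (4.091 - 0)²/50 = 0.3347 W
P_total = P_R1 + P_R2 = 0.7364 W

Final answer: 0.7364 W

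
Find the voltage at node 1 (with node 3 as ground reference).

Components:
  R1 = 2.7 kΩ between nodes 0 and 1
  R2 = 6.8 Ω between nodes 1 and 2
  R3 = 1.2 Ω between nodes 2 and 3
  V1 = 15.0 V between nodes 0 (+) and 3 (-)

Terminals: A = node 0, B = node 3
Nodal analysis, taking node 3 as the 0 V reference.
Source V1 fixes V_0 = 15 V.
KCL at each unknown node (sum of currents leaving = 0; resistances in Ω):
  Node 1: (V_1 - 15)/2700 + (V_1 - V_2)/6.8 = 0
  Node 2: (V_2 - V_1)/6.8 + (V_2 - 0)/1.2 = 0
Collecting terms (coefficients in siemens):
  0.1474·V_1 - 0.1471·V_2 = 0.005556
  0.9804·V_2 - 0.1471·V_1 = 0
Determinant D = (0.1474)(0.9804) - (-0.1471)(-0.1471) = 0.1229
V_1 = [(0.005556)(0.9804) - (-0.1471)(0)]/D = 0.04431 V
V_2 = [(0.1474)(0) - (0.005556)(-0.1471)]/D = 0.006647 V
The requested potential is V_1 = 0.04431 V.

Final answer: V_1 = 0.04431 V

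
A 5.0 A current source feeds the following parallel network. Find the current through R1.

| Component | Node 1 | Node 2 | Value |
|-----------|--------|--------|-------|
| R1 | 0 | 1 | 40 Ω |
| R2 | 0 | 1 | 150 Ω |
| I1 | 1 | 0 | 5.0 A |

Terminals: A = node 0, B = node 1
All resistors sit directly between nodes 0 and 1, so they are in parallel and share one voltage V; the full source current 5 A splits among them.
1/R_par = 1/40 + 1/150 = 0.03167 S  =>  R_par = 31.58 Ω
V = I × R_par = 5 × 31.58 = 157.9 V
I_R1 = V/R1 = 157.9/40 = 3.947 A

Final answer: 3.947 A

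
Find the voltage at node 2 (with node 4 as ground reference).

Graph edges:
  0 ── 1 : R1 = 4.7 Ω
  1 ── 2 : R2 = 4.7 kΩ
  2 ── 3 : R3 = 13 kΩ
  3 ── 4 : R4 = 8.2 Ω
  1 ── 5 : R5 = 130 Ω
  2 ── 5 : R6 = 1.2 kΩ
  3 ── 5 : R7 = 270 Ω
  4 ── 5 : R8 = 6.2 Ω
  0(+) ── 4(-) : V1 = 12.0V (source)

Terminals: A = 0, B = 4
Nodal analysis, taking node 4 as the 0 V reference.
Source V1 fixes V_0 = 12 V.
KCL at each unknown node (sum of currents leaving = 0; resistances in Ω):
  Node 1: (V_1 - 12)/4.7 + (V_1 - V_2)/4700 + (V_1 - V_5)/130 = 0
  Node 2: (V_2 - V_1)/4700 + (V_2 - V_3)/13000 + (V_2 - V_5)/1200 = 0
  Node 3: (V_3 - V_2)/13000 + (V_3 - 0)/8.2 + (V_3 - V_5)/270 = 0
  Node 5: (V_5 - V_1)/130 + (V_5 - V_2)/1200 + (V_5 - V_3)/270 + (V_5 - 0)/6.2 = 0
Collecting terms (coefficients in siemens):
  0.2207·V_1 - 0.0002128·V_2 - 0.007692·V_5 = 2.553
  0.001123·V_2 - 0.0002128·V_1 - 0.00007692·V_3 - 0.0008333·V_5 = 0
  0.1257·V_3 - 0.00007692·V_2 - 0.003704·V_5 = 0
  0.1735·V_5 - 0.007692·V_1 - 0.0008333·V_2 - 0.003704·V_3 = 0
Solving these 4 simultaneous equations (Gaussian elimination) gives:
  V_1 = 11.59 V, V_2 = 2.588 V, V_3 = 0.0171 V, V_5 = 0.5266 V
The requested potential is V_2 = 2.588 V.

Final answer: V_2 = 2.588 V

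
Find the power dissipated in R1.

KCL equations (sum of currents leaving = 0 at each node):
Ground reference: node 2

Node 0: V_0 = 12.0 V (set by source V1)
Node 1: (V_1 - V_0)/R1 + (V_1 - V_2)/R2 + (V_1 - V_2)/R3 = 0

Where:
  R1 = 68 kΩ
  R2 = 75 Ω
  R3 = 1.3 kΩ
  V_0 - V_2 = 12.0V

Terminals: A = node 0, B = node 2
Nodal analysis, taking node 2 as the 0 V reference.
Source V1 fixes V_0 = 12 V.
KCL at each unknown node (sum of currents leaving = 0; resistances in Ω):
  Node 1: (V_1 - 12)/68000 + (V_1 - 0)/75 + (V_1 - 0)/1300 = 0
Collecting terms: 0.01412 × V_1 = 0.0001765  =>  V_1 = 0.0125 V
I_R1 = (V_0 - V_1)/R1 = (12 - 0.0125)/68000 = 0.0001763 A
P_R1 = I_R1² × R1 = (0.0001763)² × 68000 = 0.002113 W

Final answer: 0.002113 W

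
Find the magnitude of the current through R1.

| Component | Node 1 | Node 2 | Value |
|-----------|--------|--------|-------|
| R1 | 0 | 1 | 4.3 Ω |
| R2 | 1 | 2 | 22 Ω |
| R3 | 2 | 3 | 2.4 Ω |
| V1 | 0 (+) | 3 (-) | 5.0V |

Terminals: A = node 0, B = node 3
Nodal analysis, taking node 3 as the 0 V reference.
Source V1 fixes V_0 = 5 V.
KCL at each unknown node (sum of currents leaving = 0; resistances in Ω):
  Node 1: (V_1 - 5)/4.3 + (V_1 - V_2)/22 = 0
  Node 2: (V_2 - V_1)/22 + (V_2 - 0)/2.4 = 0
Collecting terms (coefficients in siemens):
  0.278·V_1 - 0.04545·V_2 = 1.163
  0.4621·V_2 - 0.04545·V_1 = 0
Determinant D = (0.278)(0.4621) - (-0.04545)(-0.04545) = 0.1264
V_1 = [(1.163)(0.4621) - (-0.04545)(0)]/D = 4.251 V
V_2 = [(0.278)(0) - (1.163)(-0.04545)]/D = 0.4181 V
I_R1 = (V_0 - V_1)/R1 = (5 - 4.251)/4.3 = 0.1742 A
|I_R1| = 0.1742 A

Final answer: |I_R1| = 0.1742 A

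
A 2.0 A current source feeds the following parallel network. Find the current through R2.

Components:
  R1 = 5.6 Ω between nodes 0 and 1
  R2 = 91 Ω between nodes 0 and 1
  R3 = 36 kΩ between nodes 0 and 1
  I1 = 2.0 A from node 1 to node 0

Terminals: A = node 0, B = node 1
All resistors sit directly between nodes 0 and 1, so they are in parallel and share one voltage V; the full source current 2 A splits among them.
1/R_par = 1/5.6 + 1/91 + 1/36000 = 0.1896 S  =>  R_par = 5.275 Ω
V = I × R_par = 2 × 5.275 = 10.55 V
I_R2 = V/R2 = 10.55/91 = 0.1159 A

Final answer: 0.1159 A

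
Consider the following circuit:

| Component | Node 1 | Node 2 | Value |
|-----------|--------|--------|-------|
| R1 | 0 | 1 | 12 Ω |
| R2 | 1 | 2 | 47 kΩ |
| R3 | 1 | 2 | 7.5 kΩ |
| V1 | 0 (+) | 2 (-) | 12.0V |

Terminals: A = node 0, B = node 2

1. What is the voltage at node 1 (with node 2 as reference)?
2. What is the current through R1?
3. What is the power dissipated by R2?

Nodal analysis, taking node 2 as the 0 V reference.
Source V1 fixes V_0 = 12 V.
KCL at each unknown node (sum of currents leaving = 0; resistances in Ω):
  Node 1: (V_1 - 12)/12 + (V_1 - 0)/47000 + (V_1 - 0)/7500 = 0
Collecting terms: 0.08349 × V_1 = 1  =>  V_1 = 11.98 V
Part 1:
  Read off the nodal solution: V_1 = 11.98 V
Part 2:
  I_R1 = (V_0 - V_1)/R1 = (12 - 11.98)/12 = 0.001852 A
  Magnitude: I_R1 = 0.001852 A
Part 3:
  I_R2 = (V_1 - V_2)/R2 = (11.98 - 0)/47000 = 0.0002548 A
  P_R2 = I_R2² × R2 = (0.0002548)² × 47000 = 0.003052 W

Final answers:
1. V_1 = 11.98 V
2. I_R1 = 0.001852 A
3. P_R2 = 0.003052 W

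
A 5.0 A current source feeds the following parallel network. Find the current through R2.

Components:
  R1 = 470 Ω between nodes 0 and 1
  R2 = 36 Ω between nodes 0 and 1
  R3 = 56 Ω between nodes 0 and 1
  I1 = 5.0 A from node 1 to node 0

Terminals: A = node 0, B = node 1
All resistors sit directly between nodes 0 and 1, so they are in parallel and share one voltage V; the full source current 5 A splits among them.
1/R_par = 1/470 + 1/36 + 1/56 = 0.04776 S  =>  R_par = 20.94 Ω
V = I × R_par = 5 × 20.94 = 104.7 V
I_R2 = V/R2 = 104.7/36 = 2.908 A

Final answer: 2.908 A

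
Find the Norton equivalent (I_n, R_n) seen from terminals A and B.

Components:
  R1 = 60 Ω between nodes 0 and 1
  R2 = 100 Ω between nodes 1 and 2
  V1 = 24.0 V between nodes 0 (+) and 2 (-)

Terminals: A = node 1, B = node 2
Find the Thévenin equivalent first; then I_n = V_th/R_th and R_n = R_th.
Step 1 — V_th is the open-circuit voltage V_A - V_B (nothing connected across the terminals).
Nodal analysis, taking node 2 as the 0 V reference.
Source V1 fixes V_0 = 24 V.
KCL at each unknown node (sum of currents leaving = 0; resistances in Ω):
  Node 1: (V_1 - 24)/60 + (V_1 - 0)/100 = 0
Collecting terms: 0.02667 × V_1 = 0.4  =>  V_1 = 15 V
V_th = V_1 - V_2 = 15 - 0 = 15 V
Step 2 — R_th: zero the source — replace V1 by a short circuit (node 2 merges into node 0) — and find the resistance seen between A (node 1) and B (node 0).
Reduce the network between node 1 (A) and node 0 (B) by series/parallel combination:
  Rp1 = R1 ‖ R2 (parallel, both between nodes 0 and 1) = 1/(1/60 + 1/100) = 37.5 Ω
R_th = 37.5 Ω
I_n = V_th/R_th = 15/37.5 = 0.4 A, and R_n = R_th = 37.5 Ω

Final answer: I_n = 0.4 A, R_n = 37.5 Ω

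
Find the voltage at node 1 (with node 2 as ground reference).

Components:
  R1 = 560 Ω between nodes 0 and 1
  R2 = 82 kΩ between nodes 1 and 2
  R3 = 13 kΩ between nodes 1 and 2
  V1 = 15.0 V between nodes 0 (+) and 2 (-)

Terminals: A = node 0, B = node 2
Nodal analysis, taking node 2 as the 0 V reference.
Source V1 fixes V_0 = 15 V.
KCL at each unknown node (sum of currents leaving = 0; resistances in Ω):
  Node 1: (V_1 - 15)/560 + (V_1 - 0)/82000 + (V_1 - 0)/13000 = 0
Collecting terms: 0.001875 × V_1 = 0.02679  =>  V_1 = 14.29 V
The requested potential is V_1 = 14.29 V.

Final answer: V_1 = 14.29 V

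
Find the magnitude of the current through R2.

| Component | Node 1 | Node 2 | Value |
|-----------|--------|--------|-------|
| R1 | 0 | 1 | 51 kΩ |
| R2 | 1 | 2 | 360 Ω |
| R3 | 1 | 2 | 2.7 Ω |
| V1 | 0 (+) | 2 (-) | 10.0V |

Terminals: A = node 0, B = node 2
Nodal analysis, taking node 2 as the 0 V reference.
Source V1 fixes V_0 = 10 V.
KCL at each unknown node (sum of currents leaving = 0; resistances in Ω):
  Node 1: (V_1 - 10)/51000 + (V_1 - 0)/360 + (V_1 - 0)/2.7 = 0
Collecting terms: 0.3732 × V_1 = 0.0001961  =>  V_1 = 0.0005254 V
I_R2 = (V_1 - V_2)/R2 = (0.0005254 - 0)/360 = 0.00000146 A
|I_R2| = 0.00000146 A

Final answer: |I_R2| = 1.46e-06 A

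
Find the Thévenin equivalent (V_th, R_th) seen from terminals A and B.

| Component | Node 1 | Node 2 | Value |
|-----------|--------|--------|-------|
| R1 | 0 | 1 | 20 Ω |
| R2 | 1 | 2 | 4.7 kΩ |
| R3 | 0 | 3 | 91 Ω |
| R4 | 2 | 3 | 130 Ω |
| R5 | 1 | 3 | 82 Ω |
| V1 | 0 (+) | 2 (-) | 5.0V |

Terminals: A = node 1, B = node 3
Step 1 — V_th is the open-circuit voltage V_A - V_B (nothing connected across the terminals).
Nodal analysis, taking node 2 as the 0 V reference.
Source V1 fixes V_0 = 5 V.
KCL at each unknown node (sum of currents leaving = 0; resistances in Ω):
  Node 1: (V_1 - 5)/20 + (V_1 - 0)/4700 + (V_1 - V_3)/82 = 0
  Node 3: (V_3 - 5)/91 + (V_3 - 0)/130 + (V_3 - V_1)/82 = 0
Collecting terms (coefficients in siemens):
  0.06241·V_1 - 0.0122·V_3 = 0.25
  0.03088·V_3 - 0.0122·V_1 = 0.05495
Determinant D = (0.06241)(0.03088) - (-0.0122)(-0.0122) = 0.001778
V_1 = [(0.25)(0.03088) - (-0.0122)(0.05495)]/D = 4.718 V
V_3 = [(0.06241)(0.05495) - (0.25)(-0.0122)]/D = 3.643 V
V_th = V_1 - V_3 = 4.718 - 3.643 = 1.075 V
Step 2 — R_th: zero the source — replace V1 by a short circuit (node 2 merges into node 0) — and find the resistance seen between A (node 1) and B (node 3).
Reduce the network between node 1 (A) and node 3 (B) by series/parallel combination:
  Rp1 = R1 ‖ R2 (parallel, both between nodes 0 and 1) = 1/(1/20 + 1/4700) = 19.92 Ω
  Rp2 = R3 ‖ R4 (parallel, both between nodes 0 and 3) = 1/(1/91 + 1/130) = 53.53 Ω
  Rs1 = Rp1 + Rp2 (series, joined only at node 0) = 19.92 + 53.53 = 73.44 Ω
  Rp3 = R5 ‖ Rs1 (parallel, both between nodes 1 and 3) = 1/(1/82 + 1/73.44) = 38.74 Ω
R_th = 38.74 Ω

Final answer: V_th = 1.075 V, R_th = 38.74 Ω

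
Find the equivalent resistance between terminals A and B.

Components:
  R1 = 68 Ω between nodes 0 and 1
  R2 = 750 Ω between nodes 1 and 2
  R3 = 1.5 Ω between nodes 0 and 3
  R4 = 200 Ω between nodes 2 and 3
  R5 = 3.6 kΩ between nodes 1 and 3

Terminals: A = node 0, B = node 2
The network is not a plain series/parallel combination. Inject a 1 A test current into terminal A (node 0) and return it from terminal B (node 2); then R_eq = V_A / (1 A).
Nodal analysis, taking node 2 as the 0 V reference.
Current source I_test pushes 1 A into node 0 and draws it out of node 2.
KCL at each unknown node (sum of currents leaving = 0; resistances in Ω):
  Node 0: (V_0 - V_1)/68 + (V_0 - V_3)/1.5 - 1 = 0
  Node 1: (V_1 - V_0)/68 + (V_1 - 0)/750 + (V_1 - V_3)/3600 = 0
  Node 3: (V_3 - V_0)/1.5 + (V_3 - V_1)/3600 + (V_3 - 0)/200 = 0
Collecting terms (coefficients in siemens):
  0.6814·V_0 - 0.01471·V_1 - 0.6667·V_3 = 1
  0.01632·V_1 - 0.01471·V_0 - 0.0002778·V_3 = 0
  0.6719·V_3 - 0.6667·V_0 - 0.0002778·V_1 = 0
Solving these 3 simultaneous equations (Gaussian elimination) gives:
  V_0 = 161.6 V, V_1 = 148.4 V, V_3 = 160.4 V
R_eq = V_0 / 1 A = 161.6 Ω

Final answer: 161.6 Ω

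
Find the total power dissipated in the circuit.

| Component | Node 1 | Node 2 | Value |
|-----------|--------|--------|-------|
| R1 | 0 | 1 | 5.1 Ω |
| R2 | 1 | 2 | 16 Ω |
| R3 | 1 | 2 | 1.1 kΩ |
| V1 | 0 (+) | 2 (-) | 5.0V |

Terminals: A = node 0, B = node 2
Nodal analysis, taking node 2 as the 0 V reference.
Source V1 fixes V_0 = 5 V.
KCL at each unknown node (sum of currents leaving = 0; resistances in Ω):
  Node 1: (V_1 - 5)/5.1 + (V_1 - 0)/16 + (V_1 - 0)/1100 = 0
Collecting terms: 0.2595 × V_1 = 0.9804  =>  V_1 = 3.778 V
Power in each resistor, P = (ΔV)²/R:
  P_R1 = (5 - 3.778)²/5.1 = 0.2927 W
  P_R2 = (3.778 - 0)²/16 = 0.8922 W
  P_R3 = (3.778 - 0)²/1100 = 0.01298 W
P_total = P_R1 + P_R2 + P_R3 = 1.198 W

Final answer: 1.198 W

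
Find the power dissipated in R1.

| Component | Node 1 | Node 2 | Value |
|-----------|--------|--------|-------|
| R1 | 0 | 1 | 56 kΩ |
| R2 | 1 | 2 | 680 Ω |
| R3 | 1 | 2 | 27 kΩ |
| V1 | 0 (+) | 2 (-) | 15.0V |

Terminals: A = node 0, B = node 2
Nodal analysis, taking node 2 as the 0 V reference.
Source V1 fixes V_0 = 15 V.
KCL at each unknown node (sum of currents leaving = 0; resistances in Ω):
  Node 1: (V_1 - 15)/56000 + (V_1 - 0)/680 + (V_1 - 0)/27000 = 0
Collecting terms: 0.001525 × V_1 = 0.0002679  =>  V_1 = 0.1756 V
I_R1 = (V_0 - V_1)/R1 = (15 - 0.1756)/56000 = 0.0002647 A
P_R1 = I_R1² × R1 = (0.0002647)² × 56000 = 0.003924 W

Final answer: 0.003924 W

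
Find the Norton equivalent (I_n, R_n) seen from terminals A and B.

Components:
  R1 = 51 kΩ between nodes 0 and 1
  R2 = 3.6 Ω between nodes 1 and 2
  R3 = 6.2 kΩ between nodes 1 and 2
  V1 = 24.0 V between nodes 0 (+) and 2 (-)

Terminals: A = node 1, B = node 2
Find the Thévenin equivalent first; then I_n = V_th/R_th and R_n = R_th.
Step 1 — V_th is the open-circuit voltage V_A - V_B (nothing connected across the terminals).
Nodal analysis, taking node 2 as the 0 V reference.
Source V1 fixes V_0 = 24 V.
KCL at each unknown node (sum of currents leaving = 0; resistances in Ω):
  Node 1: (V_1 - 24)/51000 + (V_1 - 0)/3.6 + (V_1 - 0)/6200 = 0
Collecting terms: 0.278 × V_1 = 0.0004706  =>  V_1 = 0.001693 V
V_th = V_1 - V_2 = 0.001693 - 0 = 0.001693 V
Step 2 — R_th: zero the source — replace V1 by a short circuit (node 2 merges into node 0) — and find the resistance seen between A (node 1) and B (node 0).
Reduce the network between node 1 (A) and node 0 (B) by series/parallel combination:
  Rp1 = R1 ‖ R2 ‖ R3 (parallel, all between nodes 0 and 1) = 1/(1/51000 + 1/3.6 + 1/6200) = 3.598 Ω
R_th = 3.598 Ω
I_n = V_th/R_th = 0.001693/3.598 = 0.0004706 A, and R_n = R_th = 3.598 Ω

Final answer: I_n = 0.0004706 A, R_n = 3.598 Ω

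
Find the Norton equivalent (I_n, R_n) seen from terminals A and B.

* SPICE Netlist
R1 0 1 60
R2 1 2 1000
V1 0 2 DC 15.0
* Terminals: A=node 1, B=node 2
Find the Thévenin equivalent first; then I_n = V_th/R_th and R_n = R_th.
Step 1 — V_th is the open-circuit voltage V_A - V_B (nothing connected across the terminals).
Nodal analysis, taking node 2 as the 0 V reference.
Source V1 fixes V_0 = 15 V.
KCL at each unknown node (sum of currents leaving = 0; resistances in Ω):
  Node 1: (V_1 - 15)/60 + (V_1 - 0)/1000 = 0
Collecting terms: 0.01767 × V_1 = 0.25  =>  V_1 = 14.15 V
V_th = V_1 - V_2 = 14.15 - 0 = 14.15 V
Step 2 — R_th: zero the source — replace V1 by a short circuit (node 2 merges into node 0) — and find the resistance seen between A (node 1) and B (node 0).
Reduce the network between node 1 (A) and node 0 (B) by series/parallel combination:
  Rp1 = R1 ‖ R2 (parallel, both between nodes 0 and 1) = 1/(1/60 + 1/1000) = 56.6 Ω
R_th = 56.6 Ω
I_n = V_th/R_th = 14.15/56.6 = 0.25 A, and R_n = R_th = 56.6 Ω

Final answer: I_n = 0.25 A, R_n = 56.6 Ω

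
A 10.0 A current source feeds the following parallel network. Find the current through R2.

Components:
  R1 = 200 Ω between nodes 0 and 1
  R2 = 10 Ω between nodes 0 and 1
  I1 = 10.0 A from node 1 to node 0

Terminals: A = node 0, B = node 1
All resistors sit directly between nodes 0 and 1, so they are in parallel and share one voltage V; the full source current 10 A splits among them.
1/R_par = 1/200 + 1/10 = 0.105 S  =>  R_par = 9.524 Ω
V = I × R_par = 10 × 9.524 = 95.24 V
I_R2 = V/R2 = 95.24/10 = 9.524 A

Final answer: 9.524 A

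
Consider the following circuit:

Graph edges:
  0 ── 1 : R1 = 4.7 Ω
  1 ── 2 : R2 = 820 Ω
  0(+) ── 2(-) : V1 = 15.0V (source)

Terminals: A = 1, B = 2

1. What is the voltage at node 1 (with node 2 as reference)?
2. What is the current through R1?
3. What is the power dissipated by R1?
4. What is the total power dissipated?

Nodal analysis, taking node 2 as the 0 V reference.
Source V1 fixes V_0 = 15 V.
KCL at each unknown node (sum of currents leaving = 0; resistances in Ω):
  Node 1: (V_1 - 15)/4.7 + (V_1 - 0)/820 = 0
Collecting terms: 0.214 × V_1 = 3.191  =>  V_1 = 14.91 V
Part 1:
  Read off the nodal solution: V_1 = 14.91 V
Part 2:
  I_R1 = (V_0 - V_1)/R1 = (15 - 14.91)/4.7 = 0.01819 A
  Magnitude: I_R1 = 0.01819 A
Part 3:
  I_R1 = (V_0 - V_1)/R1 = (15 - 14.91)/4.7 = 0.01819 A
  P_R1 = I_R1² × R1 = (0.01819)² × 4.7 = 0.001555 W
Part 4:
  Power in each resistor, P = (ΔV)²/R:
    P_R1 = (15 - 14.91)²/4.7 = 0.001555 W
    P_R2 = (14.91 - 0)²/820 = 0.2713 W
  P_total = P_R1 + P_R2 = 0.2728 W

Final answers:
1. V_1 = 14.91 V
2. I_R1 = 0.01819 A
3. P_R1 = 0.001555 W
4. P_total = 0.2728 W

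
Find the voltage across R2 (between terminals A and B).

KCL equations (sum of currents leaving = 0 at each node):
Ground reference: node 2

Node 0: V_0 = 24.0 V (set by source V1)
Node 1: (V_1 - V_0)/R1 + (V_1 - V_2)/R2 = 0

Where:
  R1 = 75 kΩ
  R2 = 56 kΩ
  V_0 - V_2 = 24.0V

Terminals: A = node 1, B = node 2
R1 and R2 are in series across V1 (node 0 → node 1 → node 2), and the output A–B is taken across R2, so this is a voltage divider.
Series current: I = V1/(R1 + R2) = 24/(75000 + 56000) = 24/131000 = 0.0001832 A
V_R2 = I × R2 = V1 × R2/(R1 + R2) = 24 × 56000/131000 = 10.26 V

Final answer: 10.26 V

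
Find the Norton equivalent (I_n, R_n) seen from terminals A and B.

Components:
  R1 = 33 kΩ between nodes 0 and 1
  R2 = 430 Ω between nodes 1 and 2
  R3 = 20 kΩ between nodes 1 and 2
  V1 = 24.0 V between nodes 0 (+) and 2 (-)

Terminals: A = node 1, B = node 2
Find the Thévenin equivalent first; then I_n = V_th/R_th and R_n = R_th.
Step 1 — V_th is the open-circuit voltage V_A - V_B (nothing connected across the terminals).
Nodal analysis, taking node 2 as the 0 V reference.
Source V1 fixes V_0 = 24 V.
KCL at each unknown node (sum of currents leaving = 0; resistances in Ω):
  Node 1: (V_1 - 24)/33000 + (V_1 - 0)/430 + (V_1 - 0)/20000 = 0
Collecting terms: 0.002406 × V_1 = 0.0007273  =>  V_1 = 0.3023 V
V_th = V_1 - V_2 = 0.3023 - 0 = 0.3023 V
Step 2 — R_th: zero the source — replace V1 by a short circuit (node 2 merges into node 0) — and find the resistance seen between A (node 1) and B (node 0).
Reduce the network between node 1 (A) and node 0 (B) by series/parallel combination:
  Rp1 = R1 ‖ R2 ‖ R3 (parallel, all between nodes 0 and 1) = 1/(1/33000 + 1/430 + 1/20000) = 415.6 Ω
R_th = 415.6 Ω
I_n = V_th/R_th = 0.3023/415.6 = 0.0007273 A, and R_n = R_th = 415.6 Ω

Final answer: I_n = 0.0007273 A, R_n = 415.6 Ω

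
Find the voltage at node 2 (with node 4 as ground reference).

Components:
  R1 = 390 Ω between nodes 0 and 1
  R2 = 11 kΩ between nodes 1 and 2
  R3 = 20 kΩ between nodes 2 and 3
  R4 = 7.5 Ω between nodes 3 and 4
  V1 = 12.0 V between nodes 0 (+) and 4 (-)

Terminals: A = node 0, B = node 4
Nodal analysis, taking node 4 as the 0 V reference.
Source V1 fixes V_0 = 12 V.
KCL at each unknown node (sum of currents leaving = 0; resistances in Ω):
  Node 1: (V_1 - 12)/390 + (V_1 - V_2)/11000 = 0
  Node 2: (V_2 - V_1)/11000 + (V_2 - V_3)/20000 = 0
  Node 3: (V_3 - V_2)/20000 + (V_3 - 0)/7.5 = 0
Collecting terms (coefficients in siemens):
  0.002655·V_1 - 0.00009091·V_2 = 0.03077
  0.0001409·V_2 - 0.00009091·V_1 - 0.00005·V_3 = 0
  0.1334·V_3 - 0.00005·V_2 = 0
Solving these 3 simultaneous equations (Gaussian elimination) gives:
  V_1 = 11.85 V, V_2 = 7.647 V, V_3 = 0.002866 V
The requested potential is V_2 = 7.647 V.

Final answer: V_2 = 7.647 V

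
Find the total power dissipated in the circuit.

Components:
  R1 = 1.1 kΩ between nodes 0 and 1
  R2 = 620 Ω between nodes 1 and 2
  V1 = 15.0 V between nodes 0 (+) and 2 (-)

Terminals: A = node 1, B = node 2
Nodal analysis, taking node 2 as the 0 V reference.
Source V1 fixes V_0 = 15 V.
KCL at each unknown node (sum of currents leaving = 0; resistances in Ω):
  Node 1: (V_1 - 15)/1100 + (V_1 - 0)/620 = 0
Collecting terms: 0.002522 × V_1 = 0.01364  =>  V_1 = 5.407 V
Power in each resistor, P = (ΔV)²/R:
  P_R1 = (15 - 5.407)²/1100 = 0.08366 W
  P_R2 = (5.407 - 0)²/620 = 0.04715 W
P_total = P_R1 + P_R2 = 0.1308 W

Final answer: 0.1308 W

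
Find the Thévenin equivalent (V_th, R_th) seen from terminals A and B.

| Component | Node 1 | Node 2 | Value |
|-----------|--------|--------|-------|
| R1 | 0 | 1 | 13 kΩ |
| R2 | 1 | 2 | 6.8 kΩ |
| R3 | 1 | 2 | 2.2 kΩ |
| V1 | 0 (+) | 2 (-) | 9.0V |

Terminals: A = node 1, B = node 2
Step 1 — V_th is the open-circuit voltage V_A - V_B (nothing connected across the terminals).
Nodal analysis, taking node 2 as the 0 V reference.
Source V1 fixes V_0 = 9 V.
KCL at each unknown node (sum of currents leaving = 0; resistances in Ω):
  Node 1: (V_1 - 9)/13000 + (V_1 - 0)/6800 + (V_1 - 0)/2200 = 0
Collecting terms: 0.0006785 × V_1 = 0.0006923  =>  V_1 = 1.02 V
V_th = V_1 - V_2 = 1.02 - 0 = 1.02 V
Step 2 — R_th: zero the source — replace V1 by a short circuit (node 2 merges into node 0) — and find the resistance seen between A (node 1) and B (node 0).
Reduce the network between node 1 (A) and node 0 (B) by series/parallel combination:
  Rp1 = R1 ‖ R2 ‖ R3 (parallel, all between nodes 0 and 1) = 1/(1/13000 + 1/6800 + 1/2200) = 1474 Ω
R_th = 1.474 kΩ

Final answer: V_th = 1.02 V, R_th = 1.474 kΩ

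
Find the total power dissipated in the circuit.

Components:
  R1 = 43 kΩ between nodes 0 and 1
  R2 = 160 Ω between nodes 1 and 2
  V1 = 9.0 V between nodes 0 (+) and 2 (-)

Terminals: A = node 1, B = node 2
Nodal analysis, taking node 2 as the 0 V reference.
Source V1 fixes V_0 = 9 V.
KCL at each unknown node (sum of currents leaving = 0; resistances in Ω):
  Node 1: (V_1 - 9)/43000 + (V_1 - 0)/160 = 0
Collecting terms: 0.006273 × V_1 = 0.0002093  =>  V_1 = 0.03336 V
Power in each resistor, P = (ΔV)²/R:
  P_R1 = (9 - 0.03336)²/43000 = 0.00187 W
  P_R2 = (0.03336 - 0)²/160 = 0.000006957 W
P_total = P_R1 + P_R2 = 0.001877 W

Final answer: 0.001877 W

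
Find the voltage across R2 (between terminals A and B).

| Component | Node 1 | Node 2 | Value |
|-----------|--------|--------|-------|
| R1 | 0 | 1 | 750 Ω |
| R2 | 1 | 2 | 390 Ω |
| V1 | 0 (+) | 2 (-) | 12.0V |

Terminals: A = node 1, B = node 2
R1 and R2 are in series across V1 (node 0 → node 1 → node 2), and the output A–B is taken across R2, so this is a voltage divider.
Series current: I = V1/(R1 + R2) = 12/(750 + 390) = 12/1140 = 0.01053 A
V_R2 = I × R2 = V1 × R2/(R1 + R2) = 12 × 390/1140 = 4.105 V

Final answer: 4.105 V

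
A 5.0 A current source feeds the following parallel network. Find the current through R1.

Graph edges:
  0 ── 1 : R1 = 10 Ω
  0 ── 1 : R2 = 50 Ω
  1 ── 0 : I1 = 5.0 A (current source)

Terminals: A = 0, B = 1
All resistors sit directly between nodes 0 and 1, so they are in parallel and share one voltage V; the full source current 5 A splits among them.
1/R_par = 1/10 + 1/50 = 0.12 S  =>  R_par = 8.333 Ω
V = I × R_par = 5 × 8.333 = 41.67 V
I_R1 = V/R1 = 41.67/10 = 4.167 A

Final answer: 4.167 A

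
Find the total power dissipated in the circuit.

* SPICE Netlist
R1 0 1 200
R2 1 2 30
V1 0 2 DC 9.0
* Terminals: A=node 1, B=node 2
Nodal analysis, taking node 2 as the 0 V reference.
Source V1 fixes V_0 = 9 V.
KCL at each unknown node (sum of currents leaving = 0; resistances in Ω):
  Node 1: (V_1 - 9)/200 + (V_1 - 0)/30 = 0
Collecting terms: 0.03833 × V_1 = 0.045  =>  V_1 = 1.174 V
Power in each resistor, P = (ΔV)²/R:
  P_R1 = (9 - 1.174)²/200 = 0.3062 W
  P_R2 = (1.174 - 0)²/30 = 0.04594 W
P_total = P_R1 + P_R2 = 0.3522 W

Final answer: 0.3522 W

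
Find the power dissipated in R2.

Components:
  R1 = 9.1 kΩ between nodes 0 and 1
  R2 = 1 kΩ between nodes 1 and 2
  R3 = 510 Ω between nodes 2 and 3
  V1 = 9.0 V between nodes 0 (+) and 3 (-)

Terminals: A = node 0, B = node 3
Nodal analysis, taking node 3 as the 0 V reference.
Source V1 fixes V_0 = 9 V.
KCL at each unknown node (sum of currents leaving = 0; resistances in Ω):
  Node 1: (V_1 - 9)/9100 + (V_1 - V_2)/1000 = 0
  Node 2: (V_2 - V_1)/1000 + (V_2 - 0)/510 = 0
Collecting terms (coefficients in siemens):
  0.00111·V_1 - 0.001·V_2 = 0.000989
  0.002961·V_2 - 0.001·V_1 = 0
Determinant D = (0.00111)(0.002961) - (-0.001)(-0.001) = 0.000002286
V_1 = [(0.000989)(0.002961) - (-0.001)(0)]/D = 1.281 V
V_2 = [(0.00111)(0) - (0.000989)(-0.001)]/D = 0.4326 V
I_R2 = (V_1 - V_2)/R2 = (1.281 - 0.4326)/1000 = 0.0008483 A
P_R2 = I_R2² × R2 = (0.0008483)² × 1000 = 0.0007195 W

Final answer: 0.0007195 W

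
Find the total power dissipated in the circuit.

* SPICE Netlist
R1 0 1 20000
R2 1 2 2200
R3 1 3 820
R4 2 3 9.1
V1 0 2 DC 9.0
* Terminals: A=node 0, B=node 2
Nodal analysis, taking node 2 as the 0 V reference.
Source V1 fixes V_0 = 9 V.
KCL at each unknown node (sum of currents leaving = 0; resistances in Ω):
  Node 1: (V_1 - 9)/20000 + (V_1 - 0)/2200 + (V_1 - V_3)/820 = 0
  Node 3: (V_3 - V_1)/820 + (V_3 - 0)/9.1 = 0
Collecting terms (coefficients in siemens):
  0.001724·V_1 - 0.00122·V_3 = 0.00045
  0.1111·V_3 - 0.00122·V_1 = 0
Determinant D = (0.001724)(0.1111) - (-0.00122)(-0.00122) = 0.0001901
V_1 = [(0.00045)(0.1111) - (-0.00122)(0)]/D = 0.2631 V
V_3 = [(0.001724)(0) - (0.00045)(-0.00122)]/D = 0.002887 V
Power in each resistor, P = (ΔV)²/R:
  P_R1 = (9 - 0.2631)²/20000 = 0.003817 W
  P_R2 = (0.2631 - 0)²/2200 = 0.00003145 W
  P_R3 = (0.2631 - 0.002887)²/820 = 0.00008255 W
  P_R4 = (0 - 0.002887)²/9.1 = 0.000000916 W
P_total = P_R1 + P_R2 + P_R3 + P_R4 = 0.003932 W

Final answer: 0.003932 W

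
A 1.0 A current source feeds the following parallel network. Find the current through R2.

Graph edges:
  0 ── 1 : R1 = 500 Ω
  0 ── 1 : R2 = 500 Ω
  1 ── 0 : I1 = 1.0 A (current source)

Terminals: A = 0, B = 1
All resistors sit directly between nodes 0 and 1, so they are in parallel and share one voltage V; the full source current 1 A splits among them.
1/R_par = 1/500 + 1/500 = 0.004 S  =>  R_par = 250 Ω
V = I × R_par = 1 × 250 = 250 V
I_R2 = V/R2 = 250/500 = 0.5 A

Final answer: 0.5 A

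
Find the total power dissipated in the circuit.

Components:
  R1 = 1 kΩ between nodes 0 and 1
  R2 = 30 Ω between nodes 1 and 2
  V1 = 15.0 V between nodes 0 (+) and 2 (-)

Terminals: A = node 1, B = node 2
Nodal analysis, taking node 2 as the 0 V reference.
Source V1 fixes V_0 = 15 V.
KCL at each unknown node (sum of currents leaving = 0; resistances in Ω):
  Node 1: (V_1 - 15)/1000 + (V_1 - 0)/30 = 0
Collecting terms: 0.03433 × V_1 = 0.015  =>  V_1 = 0.4369 V
Power in each resistor, P = (ΔV)²/R:
  P_R1 = (15 - 0.4369)²/1000 = 0.2121 W
  P_R2 = (0.4369 - 0)²/30 = 0.006363 W
P_total = P_R1 + P_R2 = 0.2184 W

Final answer: 0.2184 W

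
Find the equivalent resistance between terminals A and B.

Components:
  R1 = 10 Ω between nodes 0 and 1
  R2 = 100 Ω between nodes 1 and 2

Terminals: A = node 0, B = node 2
Reduce the network between node 0 (A) and node 2 (B) by series/parallel combination:
  Rs1 = R1 + R2 (series, joined only at node 1) = 10 + 100 = 110 Ω
R_eq = 110 Ω

Final answer: 110 Ω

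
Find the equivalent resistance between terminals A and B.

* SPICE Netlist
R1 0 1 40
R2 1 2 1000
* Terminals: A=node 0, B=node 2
Reduce the network between node 0 (A) and node 2 (B) by series/parallel combination:
  Rs1 = R1 + R2 (series, joined only at node 1) = 40 + 1000 = 1040 Ω
R_eq = 1.04 kΩ

Final answer: 1.04 kΩ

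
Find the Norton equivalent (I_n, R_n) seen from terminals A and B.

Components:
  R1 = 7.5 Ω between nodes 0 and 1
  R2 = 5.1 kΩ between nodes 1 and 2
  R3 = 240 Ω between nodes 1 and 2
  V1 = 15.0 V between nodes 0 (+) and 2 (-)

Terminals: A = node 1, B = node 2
Find the Thévenin equivalent first; then I_n = V_th/R_th and R_n = R_th.
Step 1 — V_th is the open-circuit voltage V_A - V_B (nothing connected across the terminals).
Nodal analysis, taking node 2 as the 0 V reference.
Source V1 fixes V_0 = 15 V.
KCL at each unknown node (sum of currents leaving = 0; resistances in Ω):
  Node 1: (V_1 - 15)/7.5 + (V_1 - 0)/5100 + (V_1 - 0)/240 = 0
Collecting terms: 0.1377 × V_1 = 2  =>  V_1 = 14.52 V
V_th = V_1 - V_2 = 14.52 - 0 = 14.52 V
Step 2 — R_th: zero the source — replace V1 by a short circuit (node 2 merges into node 0) — and find the resistance seen between A (node 1) and B (node 0).
Reduce the network between node 1 (A) and node 0 (B) by series/parallel combination:
  Rp1 = R1 ‖ R2 ‖ R3 (parallel, all between nodes 0 and 1) = 1/(1/7.5 + 1/5100 + 1/240) = 7.262 Ω
R_th = 7.262 Ω
I_n = V_th/R_th = 14.52/7.262 = 2 A, and R_n = R_th = 7.262 Ω

Final answer: I_n = 2 A, R_n = 7.262 Ω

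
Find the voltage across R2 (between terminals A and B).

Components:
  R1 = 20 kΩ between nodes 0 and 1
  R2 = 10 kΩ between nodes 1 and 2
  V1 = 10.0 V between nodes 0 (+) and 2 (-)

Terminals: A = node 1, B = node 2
R1 and R2 are in series across V1 (node 0 → node 1 → node 2), and the output A–B is taken across R2, so this is a voltage divider.
Series current: I = V1/(R1 + R2) = 10/(20000 + 10000) = 10/30000 = 0.0003333 A
V_R2 = I × R2 = V1 × R2/(R1 + R2) = 10 × 10000/30000 = 3.333 V

Final answer: 3.333 V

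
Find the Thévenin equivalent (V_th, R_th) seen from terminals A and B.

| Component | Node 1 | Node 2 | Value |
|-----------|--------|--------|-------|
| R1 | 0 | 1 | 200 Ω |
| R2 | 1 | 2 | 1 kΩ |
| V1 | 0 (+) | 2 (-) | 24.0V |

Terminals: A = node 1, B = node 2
Step 1 — V_th is the open-circuit voltage V_A - V_B (nothing connected across the terminals).
Nodal analysis, taking node 2 as the 0 V reference.
Source V1 fixes V_0 = 24 V.
KCL at each unknown node (sum of currents leaving = 0; resistances in Ω):
  Node 1: (V_1 - 24)/200 + (V_1 - 0)/1000 = 0
Collecting terms: 0.006 × V_1 = 0.12  =>  V_1 = 20 V
V_th = V_1 - V_2 = 20 - 0 = 20 V
Step 2 — R_th: zero the source — replace V1 by a short circuit (node 2 merges into node 0) — and find the resistance seen between A (node 1) and B (node 0).
Reduce the network between node 1 (A) and node 0 (B) by series/parallel combination:
  Rp1 = R1 ‖ R2 (parallel, both between nodes 0 and 1) = 1/(1/200 + 1/1000) = 166.7 Ω
R_th = 166.7 Ω

Final answer: V_th = 20 V, R_th = 166.7 Ω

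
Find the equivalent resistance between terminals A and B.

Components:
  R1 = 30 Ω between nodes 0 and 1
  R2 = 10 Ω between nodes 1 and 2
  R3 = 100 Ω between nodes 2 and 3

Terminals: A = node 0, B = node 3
Reduce the network between node 0 (A) and node 3 (B) by series/parallel combination:
  Rs1 = R1 + R2 (series, joined only at node 1) = 30 + 10 = 40 Ω
  Rs2 = R3 + Rs1 (series, joined only at node 2) = 100 + 40 = 140 Ω
R_eq = 140 Ω

Final answer: 140 Ω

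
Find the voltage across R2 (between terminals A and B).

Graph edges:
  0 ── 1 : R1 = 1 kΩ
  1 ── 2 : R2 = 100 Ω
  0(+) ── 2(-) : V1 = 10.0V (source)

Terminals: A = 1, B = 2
R1 and R2 are in series across V1 (node 0 → node 1 → node 2), and the output A–B is taken across R2, so this is a voltage divider.
Series current: I = V1/(R1 + R2) = 10/(1000 + 100) = 10/1100 = 0.009091 A
V_R2 = I × R2 = V1 × R2/(R1 + R2) = 10 × 100/1100 = 0.9091 V

Final answer: 0.9091 V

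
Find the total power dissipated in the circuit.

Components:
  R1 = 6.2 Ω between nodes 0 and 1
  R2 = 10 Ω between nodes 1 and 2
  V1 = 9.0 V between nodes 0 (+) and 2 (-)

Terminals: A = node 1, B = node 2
Nodal analysis, taking node 2 as the 0 V reference.
Source V1 fixes V_0 = 9 V.
KCL at each unknown node (sum of currents leaving = 0; resistances in Ω):
  Node 1: (V_1 - 9)/6.2 + (V_1 - 0)/10 = 0
Collecting terms: 0.2613 × V_1 = 1.452  =>  V_1 = 5.556 V
Power in each resistor, P = (ΔV)²/R:
  P_R1 = (9 - 5.556)²/6.2 = 1.914 W
  P_R2 = (5.556 - 0)²/10 = 3.086 W
P_total = P_R1 + P_R2 = 5 W

Final answer: 5 W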